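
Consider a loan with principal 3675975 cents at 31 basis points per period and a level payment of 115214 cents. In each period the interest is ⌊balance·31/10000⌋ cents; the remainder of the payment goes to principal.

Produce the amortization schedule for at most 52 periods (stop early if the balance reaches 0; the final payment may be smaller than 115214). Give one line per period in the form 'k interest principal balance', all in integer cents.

1. interest=⌊3675975·31/10000⌋=11395; principal=115214-11395=103819; balance=3675975-103819=3572156
2. interest=⌊3572156·31/10000⌋=11073; principal=115214-11073=104141; balance=3572156-104141=3468015
3. interest=⌊3468015·31/10000⌋=10750; principal=115214-10750=104464; balance=3468015-104464=3363551
4. interest=⌊3363551·31/10000⌋=10427; principal=115214-10427=104787; balance=3363551-104787=3258764
5. interest=⌊3258764·31/10000⌋=10102; principal=115214-10102=105112; balance=3258764-105112=3153652
6. interest=⌊3153652·31/10000⌋=9776; principal=115214-9776=105438; balance=3153652-105438=3048214
7. interest=⌊3048214·31/10000⌋=9449; principal=115214-9449=105765; balance=3048214-105765=2942449
8. interest=⌊2942449·31/10000⌋=9121; principal=115214-9121=106093; balance=2942449-106093=2836356
9. interest=⌊2836356·31/10000⌋=8792; principal=115214-8792=106422; balance=2836356-106422=2729934
10. interest=⌊2729934·31/10000⌋=8462; principal=115214-8462=106752; balance=2729934-106752=2623182
11. interest=⌊2623182·31/10000⌋=8131; principal=115214-8131=107083; balance=2623182-107083=2516099
12. interest=⌊2516099·31/10000⌋=7799; principal=115214-7799=107415; balance=2516099-107415=2408684
13. interest=⌊2408684·31/10000⌋=7466; principal=115214-7466=107748; balance=2408684-107748=2300936
14. interest=⌊2300936·31/10000⌋=7132; principal=115214-7132=108082; balance=2300936-108082=2192854
15. interest=⌊2192854·31/10000⌋=6797; principal=115214-6797=108417; balance=2192854-108417=2084437
16. interest=⌊2084437·31/10000⌋=6461; principal=115214-6461=108753; balance=2084437-108753=1975684
17. interest=⌊1975684·31/10000⌋=6124; principal=115214-6124=109090; balance=1975684-109090=1866594
18. interest=⌊1866594·31/10000⌋=5786; principal=115214-5786=109428; balance=1866594-109428=1757166
19. interest=⌊1757166·31/10000⌋=5447; principal=115214-5447=109767; balance=1757166-109767=1647399
20. interest=⌊1647399·31/10000⌋=5106; principal=115214-5106=110108; balance=1647399-110108=1537291
21. interest=⌊1537291·31/10000⌋=4765; principal=115214-4765=110449; balance=1537291-110449=1426842
22. interest=⌊1426842·31/10000⌋=4423; principal=115214-4423=110791; balance=1426842-110791=1316051
23. interest=⌊1316051·31/10000⌋=4079; principal=115214-4079=111135; balance=1316051-111135=1204916
24. interest=⌊1204916·31/10000⌋=3735; principal=115214-3735=111479; balance=1204916-111479=1093437
25. interest=⌊1093437·31/10000⌋=3389; principal=115214-3389=111825; balance=1093437-111825=981612
26. interest=⌊981612·31/10000⌋=3042; principal=115214-3042=112172; balance=981612-112172=869440
27. interest=⌊869440·31/10000⌋=2695; principal=115214-2695=112519; balance=869440-112519=756921
28. interest=⌊756921·31/10000⌋=2346; principal=115214-2346=112868; balance=756921-112868=644053
29. interest=⌊644053·31/10000⌋=1996; principal=115214-1996=113218; balance=644053-113218=530835
30. interest=⌊530835·31/10000⌋=1645; principal=115214-1645=113569; balance=530835-113569=417266
31. interest=⌊417266·31/10000⌋=1293; principal=115214-1293=113921; balance=417266-113921=303345
32. interest=⌊303345·31/10000⌋=940; principal=115214-940=114274; balance=303345-114274=189071
33. interest=⌊189071·31/10000⌋=586; principal=115214-586=114628; balance=189071-114628=74443
34. interest=⌊74443·31/10000⌋=230; principal=min(115214-230,74443)=74443; balance=74443-74443=0

1 11395 103819 3572156
2 11073 104141 3468015
3 10750 104464 3363551
4 10427 104787 3258764
5 10102 105112 3153652
6 9776 105438 3048214
7 9449 105765 2942449
8 9121 106093 2836356
9 8792 106422 2729934
10 8462 106752 2623182
11 8131 107083 2516099
12 7799 107415 2408684
13 7466 107748 2300936
14 7132 108082 2192854
15 6797 108417 2084437
16 6461 108753 1975684
17 6124 109090 1866594
18 5786 109428 1757166
19 5447 109767 1647399
20 5106 110108 1537291
21 4765 110449 1426842
22 4423 110791 1316051
23 4079 111135 1204916
24 3735 111479 1093437
25 3389 111825 981612
26 3042 112172 869440
27 2695 112519 756921
28 2346 112868 644053
29 1996 113218 530835
30 1645 113569 417266
31 1293 113921 303345
32 940 114274 189071
33 586 114628 74443
34 230 74443 0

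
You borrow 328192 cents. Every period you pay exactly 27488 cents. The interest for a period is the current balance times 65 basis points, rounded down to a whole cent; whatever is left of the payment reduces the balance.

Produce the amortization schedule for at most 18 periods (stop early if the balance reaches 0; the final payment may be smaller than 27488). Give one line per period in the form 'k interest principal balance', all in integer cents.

1. interest=⌊328192·65/10000⌋=2133; principal=27488-2133=25355; balance=328192-25355=302837
2. interest=⌊302837·65/10000⌋=1968; principal=27488-1968=25520; balance=302837-25520=277317
3. interest=⌊277317·65/10000⌋=1802; principal=27488-1802=25686; balance=277317-25686=251631
4. interest=⌊251631·65/10000⌋=1635; principal=27488-1635=25853; balance=251631-25853=225778
5. interest=⌊225778·65/10000⌋=1467; principal=27488-1467=26021; balance=225778-26021=199757
6. interest=⌊199757·65/10000⌋=1298; principal=27488-1298=26190; balance=199757-26190=173567
7. interest=⌊173567·65/10000⌋=1128; principal=27488-1128=26360; balance=173567-26360=147207
8. interest=⌊147207·65/10000⌋=956; principal=27488-956=26532; balance=147207-26532=120675
9. interest=⌊120675·65/10000⌋=784; principal=27488-784=26704; balance=120675-26704=93971
10. interest=⌊93971·65/10000⌋=610; principal=27488-610=26878; balance=93971-26878=67093
11. interest=⌊67093·65/10000⌋=436; principal=27488-436=27052; balance=67093-27052=40041
12. interest=⌊40041·65/10000⌋=260; principal=27488-260=27228; balance=40041-27228=12813
13. interest=⌊12813·65/10000⌋=83; principal=min(27488-83,12813)=12813; balance=12813-12813=0

1 2133 25355 302837
2 1968 25520 277317
3 1802 25686 251631
4 1635 25853 225778
5 1467 26021 199757
6 1298 26190 173567
7 1128 26360 147207
8 956 26532 120675
9 784 26704 93971
10 610 26878 67093
11 436 27052 40041
12 260 27228 12813
13 83 12813 0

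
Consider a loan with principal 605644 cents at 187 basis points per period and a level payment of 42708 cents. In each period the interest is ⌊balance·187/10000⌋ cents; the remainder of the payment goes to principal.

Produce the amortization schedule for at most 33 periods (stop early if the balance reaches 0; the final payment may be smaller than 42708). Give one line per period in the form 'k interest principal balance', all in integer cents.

1. interest=⌊605644·187/10000⌋=11325; principal=42708-11325=31383; balance=605644-31383=574261
2. interest=⌊574261·187/10000⌋=10738; principal=42708-10738=31970; balance=574261-31970=542291
3. interest=⌊542291·187/10000⌋=10140; principal=42708-10140=32568; balance=542291-32568=509723
4. interest=⌊509723·187/10000⌋=9531; principal=42708-9531=33177; balance=509723-33177=476546
5. interest=⌊476546·187/10000⌋=8911; principal=42708-8911=33797; balance=476546-33797=442749
6. interest=⌊442749·187/10000⌋=8279; principal=42708-8279=34429; balance=442749-34429=408320
7. interest=⌊408320·187/10000⌋=7635; principal=42708-7635=35073; balance=408320-35073=373247
8. interest=⌊373247·187/10000⌋=6979; principal=42708-6979=35729; balance=373247-35729=337518
9. interest=⌊337518·187/10000⌋=6311; principal=42708-6311=36397; balance=337518-36397=301121
10. interest=⌊301121·187/10000⌋=5630; principal=42708-5630=37078; balance=301121-37078=264043
11. interest=⌊264043·187/10000⌋=4937; principal=42708-4937=37771; balance=264043-37771=226272
12. interest=⌊226272·187/10000⌋=4231; principal=42708-4231=38477; balance=226272-38477=187795
13. interest=⌊187795·187/10000⌋=3511; principal=42708-3511=39197; balance=187795-39197=148598
14. interest=⌊148598·187/10000⌋=2778; principal=42708-2778=39930; balance=148598-39930=108668
15. interest=⌊108668·187/10000⌋=2032; principal=42708-2032=40676; balance=108668-40676=67992
16. interest=⌊67992·187/10000⌋=1271; principal=42708-1271=41437; balance=67992-41437=26555
17. interest=⌊26555·187/10000⌋=496; principal=min(42708-496,26555)=26555; balance=26555-26555=0

1 11325 31383 574261
2 10738 31970 542291
3 10140 32568 509723
4 9531 33177 476546
5 8911 33797 442749
6 8279 34429 408320
7 7635 35073 373247
8 6979 35729 337518
9 6311 36397 301121
10 5630 37078 264043
11 4937 37771 226272
12 4231 38477 187795
13 3511 39197 148598
14 2778 39930 108668
15 2032 40676 67992
16 1271 41437 26555
17 496 26555 0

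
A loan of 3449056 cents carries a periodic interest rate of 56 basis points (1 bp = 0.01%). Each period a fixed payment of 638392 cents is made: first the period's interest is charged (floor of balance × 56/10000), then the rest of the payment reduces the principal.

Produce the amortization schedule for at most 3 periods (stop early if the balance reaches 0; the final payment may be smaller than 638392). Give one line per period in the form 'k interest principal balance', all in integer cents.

1 19314 619078 2829978
2 15847 622545 2207433
3 12361 626031 1581402

1. interest=⌊3449056·56/10000⌋=19314; principal=638392-19314=619078; balance=3449056-619078=2829978
2. interest=⌊2829978·56/10000⌋=15847; principal=638392-15847=622545; balance=2829978-622545=2207433
3. interest=⌊2207433·56/10000⌋=12361; principal=638392-12361=626031; balance=2207433-626031=1581402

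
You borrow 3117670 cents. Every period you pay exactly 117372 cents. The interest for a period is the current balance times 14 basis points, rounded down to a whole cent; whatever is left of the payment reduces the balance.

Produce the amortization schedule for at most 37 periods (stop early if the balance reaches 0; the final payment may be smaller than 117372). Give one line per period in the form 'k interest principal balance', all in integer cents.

1. interest=⌊3117670·14/10000⌋=4364; principal=117372-4364=113008; balance=3117670-113008=3004662
2. interest=⌊3004662·14/10000⌋=4206; principal=117372-4206=113166; balance=3004662-113166=2891496
3. interest=⌊2891496·14/10000⌋=4048; principal=117372-4048=113324; balance=2891496-113324=2778172
4. interest=⌊2778172·14/10000⌋=3889; principal=117372-3889=113483; balance=2778172-113483=2664689
5. interest=⌊2664689·14/10000⌋=3730; principal=117372-3730=113642; balance=2664689-113642=2551047
6. interest=⌊2551047·14/10000⌋=3571; principal=117372-3571=113801; balance=2551047-113801=2437246
7. interest=⌊2437246·14/10000⌋=3412; principal=117372-3412=113960; balance=2437246-113960=2323286
8. interest=⌊2323286·14/10000⌋=3252; principal=117372-3252=114120; balance=2323286-114120=2209166
9. interest=⌊2209166·14/10000⌋=3092; principal=117372-3092=114280; balance=2209166-114280=2094886
10. interest=⌊2094886·14/10000⌋=2932; principal=117372-2932=114440; balance=2094886-114440=1980446
11. interest=⌊1980446·14/10000⌋=2772; principal=117372-2772=114600; balance=1980446-114600=1865846
12. interest=⌊1865846·14/10000⌋=2612; principal=117372-2612=114760; balance=1865846-114760=1751086
13. interest=⌊1751086·14/10000⌋=2451; principal=117372-2451=114921; balance=1751086-114921=1636165
14. interest=⌊1636165·14/10000⌋=2290; principal=117372-2290=115082; balance=1636165-115082=1521083
15. interest=⌊1521083·14/10000⌋=2129; principal=117372-2129=115243; balance=1521083-115243=1405840
16. interest=⌊1405840·14/10000⌋=1968; principal=117372-1968=115404; balance=1405840-115404=1290436
17. interest=⌊1290436·14/10000⌋=1806; principal=117372-1806=115566; balance=1290436-115566=1174870
18. interest=⌊1174870·14/10000⌋=1644; principal=117372-1644=115728; balance=1174870-115728=1059142
19. interest=⌊1059142·14/10000⌋=1482; principal=117372-1482=115890; balance=1059142-115890=943252
20. interest=⌊943252·14/10000⌋=1320; principal=117372-1320=116052; balance=943252-116052=827200
21. interest=⌊827200·14/10000⌋=1158; principal=117372-1158=116214; balance=827200-116214=710986
22. interest=⌊710986·14/10000⌋=995; principal=117372-995=116377; balance=710986-116377=594609
23. interest=⌊594609·14/10000⌋=832; principal=117372-832=116540; balance=594609-116540=478069
24. interest=⌊478069·14/10000⌋=669; principal=117372-669=116703; balance=478069-116703=361366
25. interest=⌊361366·14/10000⌋=505; principal=117372-505=116867; balance=361366-116867=244499
26. interest=⌊244499·14/10000⌋=342; principal=117372-342=117030; balance=244499-117030=127469
27. interest=⌊127469·14/10000⌋=178; principal=117372-178=117194; balance=127469-117194=10275
28. interest=⌊10275·14/10000⌋=14; principal=min(117372-14,10275)=10275; balance=10275-10275=0

1 4364 113008 3004662
2 4206 113166 2891496
3 4048 113324 2778172
4 3889 113483 2664689
5 3730 113642 2551047
6 3571 113801 2437246
7 3412 113960 2323286
8 3252 114120 2209166
9 3092 114280 2094886
10 2932 114440 1980446
11 2772 114600 1865846
12 2612 114760 1751086
13 2451 114921 1636165
14 2290 115082 1521083
15 2129 115243 1405840
16 1968 115404 1290436
17 1806 115566 1174870
18 1644 115728 1059142
19 1482 115890 943252
20 1320 116052 827200
21 1158 116214 710986
22 995 116377 594609
23 832 116540 478069
24 669 116703 361366
25 505 116867 244499
26 342 117030 127469
27 178 117194 10275
28 14 10275 0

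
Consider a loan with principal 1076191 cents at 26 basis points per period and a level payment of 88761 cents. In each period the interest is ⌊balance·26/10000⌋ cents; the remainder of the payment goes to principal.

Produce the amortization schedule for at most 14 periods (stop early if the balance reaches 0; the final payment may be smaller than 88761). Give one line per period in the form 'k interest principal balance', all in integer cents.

1. interest=⌊1076191·26/10000⌋=2798; principal=88761-2798=85963; balance=1076191-85963=990228
2. interest=⌊990228·26/10000⌋=2574; principal=88761-2574=86187; balance=990228-86187=904041
3. interest=⌊904041·26/10000⌋=2350; principal=88761-2350=86411; balance=904041-86411=817630
4. interest=⌊817630·26/10000⌋=2125; principal=88761-2125=86636; balance=817630-86636=730994
5. interest=⌊730994·26/10000⌋=1900; principal=88761-1900=86861; balance=730994-86861=644133
6. interest=⌊644133·26/10000⌋=1674; principal=88761-1674=87087; balance=644133-87087=557046
7. interest=⌊557046·26/10000⌋=1448; principal=88761-1448=87313; balance=557046-87313=469733
8. interest=⌊469733·26/10000⌋=1221; principal=88761-1221=87540; balance=469733-87540=382193
9. interest=⌊382193·26/10000⌋=993; principal=88761-993=87768; balance=382193-87768=294425
10. interest=⌊294425·26/10000⌋=765; principal=88761-765=87996; balance=294425-87996=206429
11. interest=⌊206429·26/10000⌋=536; principal=88761-536=88225; balance=206429-88225=118204
12. interest=⌊118204·26/10000⌋=307; principal=88761-307=88454; balance=118204-88454=29750
13. interest=⌊29750·26/10000⌋=77; principal=min(88761-77,29750)=29750; balance=29750-29750=0

1 2798 85963 990228
2 2574 86187 904041
3 2350 86411 817630
4 2125 86636 730994
5 1900 86861 644133
6 1674 87087 557046
7 1448 87313 469733
8 1221 87540 382193
9 993 87768 294425
10 765 87996 206429
11 536 88225 118204
12 307 88454 29750
13 77 29750 0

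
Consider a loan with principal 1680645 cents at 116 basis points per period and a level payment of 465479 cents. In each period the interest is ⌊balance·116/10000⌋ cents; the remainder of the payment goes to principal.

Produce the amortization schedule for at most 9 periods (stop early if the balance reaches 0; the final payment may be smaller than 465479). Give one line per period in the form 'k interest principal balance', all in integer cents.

1. interest=⌊1680645·116/10000⌋=19495; principal=465479-19495=445984; balance=1680645-445984=1234661
2. interest=⌊1234661·116/10000⌋=14322; principal=465479-14322=451157; balance=1234661-451157=783504
3. interest=⌊783504·116/10000⌋=9088; principal=465479-9088=456391; balance=783504-456391=327113
4. interest=⌊327113·116/10000⌋=3794; principal=min(465479-3794,327113)=327113; balance=327113-327113=0

1 19495 445984 1234661
2 14322 451157 783504
3 9088 456391 327113
4 3794 327113 0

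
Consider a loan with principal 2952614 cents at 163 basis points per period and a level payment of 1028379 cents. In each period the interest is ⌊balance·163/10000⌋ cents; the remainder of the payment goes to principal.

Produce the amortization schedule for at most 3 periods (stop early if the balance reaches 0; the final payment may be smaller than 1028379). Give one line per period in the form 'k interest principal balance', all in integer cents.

1. interest=⌊2952614·163/10000⌋=48127; principal=1028379-48127=980252; balance=2952614-980252=1972362
2. interest=⌊1972362·163/10000⌋=32149; principal=1028379-32149=996230; balance=1972362-996230=976132
3. interest=⌊976132·163/10000⌋=15910; principal=min(1028379-15910,976132)=976132; balance=976132-976132=0

1 48127 980252 1972362
2 32149 996230 976132
3 15910 976132 0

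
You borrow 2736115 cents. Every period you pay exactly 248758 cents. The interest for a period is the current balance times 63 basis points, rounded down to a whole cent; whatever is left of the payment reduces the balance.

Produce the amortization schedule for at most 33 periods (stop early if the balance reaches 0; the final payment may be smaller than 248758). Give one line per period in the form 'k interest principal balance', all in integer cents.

1. interest=⌊2736115·63/10000⌋=17237; principal=248758-17237=231521; balance=2736115-231521=2504594
2. interest=⌊2504594·63/10000⌋=15778; principal=248758-15778=232980; balance=2504594-232980=2271614
3. interest=⌊2271614·63/10000⌋=14311; principal=248758-14311=234447; balance=2271614-234447=2037167
4. interest=⌊2037167·63/10000⌋=12834; principal=248758-12834=235924; balance=2037167-235924=1801243
5. interest=⌊1801243·63/10000⌋=11347; principal=248758-11347=237411; balance=1801243-237411=1563832
6. interest=⌊1563832·63/10000⌋=9852; principal=248758-9852=238906; balance=1563832-238906=1324926
7. interest=⌊1324926·63/10000⌋=8347; principal=248758-8347=240411; balance=1324926-240411=1084515
8. interest=⌊1084515·63/10000⌋=6832; principal=248758-6832=241926; balance=1084515-241926=842589
9. interest=⌊842589·63/10000⌋=5308; principal=248758-5308=243450; balance=842589-243450=599139
10. interest=⌊599139·63/10000⌋=3774; principal=248758-3774=244984; balance=599139-244984=354155
11. interest=⌊354155·63/10000⌋=2231; principal=248758-2231=246527; balance=354155-246527=107628
12. interest=⌊107628·63/10000⌋=678; principal=min(248758-678,107628)=107628; balance=107628-107628=0

1 17237 231521 2504594
2 15778 232980 2271614
3 14311 234447 2037167
4 12834 235924 1801243
5 11347 237411 1563832
6 9852 238906 1324926
7 8347 240411 1084515
8 6832 241926 842589
9 5308 243450 599139
10 3774 244984 354155
11 2231 246527 107628
12 678 107628 0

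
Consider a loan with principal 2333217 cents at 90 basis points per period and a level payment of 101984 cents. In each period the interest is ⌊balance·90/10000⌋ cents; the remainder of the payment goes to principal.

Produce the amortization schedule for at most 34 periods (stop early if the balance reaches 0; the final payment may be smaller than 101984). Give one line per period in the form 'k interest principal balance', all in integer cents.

1. interest=⌊2333217·90/10000⌋=20998; principal=101984-20998=80986; balance=2333217-80986=2252231
2. interest=⌊2252231·90/10000⌋=20270; principal=101984-20270=81714; balance=2252231-81714=2170517
3. interest=⌊2170517·90/10000⌋=19534; principal=101984-19534=82450; balance=2170517-82450=2088067
4. interest=⌊2088067·90/10000⌋=18792; principal=101984-18792=83192; balance=2088067-83192=2004875
5. interest=⌊2004875·90/10000⌋=18043; principal=101984-18043=83941; balance=2004875-83941=1920934
6. interest=⌊1920934·90/10000⌋=17288; principal=101984-17288=84696; balance=1920934-84696=1836238
7. interest=⌊1836238·90/10000⌋=16526; principal=101984-16526=85458; balance=1836238-85458=1750780
8. interest=⌊1750780·90/10000⌋=15757; principal=101984-15757=86227; balance=1750780-86227=1664553
9. interest=⌊1664553·90/10000⌋=14980; principal=101984-14980=87004; balance=1664553-87004=1577549
10. interest=⌊1577549·90/10000⌋=14197; principal=101984-14197=87787; balance=1577549-87787=1489762
11. interest=⌊1489762·90/10000⌋=13407; principal=101984-13407=88577; balance=1489762-88577=1401185
12. interest=⌊1401185·90/10000⌋=12610; principal=101984-12610=89374; balance=1401185-89374=1311811
13. interest=⌊1311811·90/10000⌋=11806; principal=101984-11806=90178; balance=1311811-90178=1221633
14. interest=⌊1221633·90/10000⌋=10994; principal=101984-10994=90990; balance=1221633-90990=1130643
15. interest=⌊1130643·90/10000⌋=10175; principal=101984-10175=91809; balance=1130643-91809=1038834
16. interest=⌊1038834·90/10000⌋=9349; principal=101984-9349=92635; balance=1038834-92635=946199
17. interest=⌊946199·90/10000⌋=8515; principal=101984-8515=93469; balance=946199-93469=852730
18. interest=⌊852730·90/10000⌋=7674; principal=101984-7674=94310; balance=852730-94310=758420
19. interest=⌊758420·90/10000⌋=6825; principal=101984-6825=95159; balance=758420-95159=663261
20. interest=⌊663261·90/10000⌋=5969; principal=101984-5969=96015; balance=663261-96015=567246
21. interest=⌊567246·90/10000⌋=5105; principal=101984-5105=96879; balance=567246-96879=470367
22. interest=⌊470367·90/10000⌋=4233; principal=101984-4233=97751; balance=470367-97751=372616
23. interest=⌊372616·90/10000⌋=3353; principal=101984-3353=98631; balance=372616-98631=273985
24. interest=⌊273985·90/10000⌋=2465; principal=101984-2465=99519; balance=273985-99519=174466
25. interest=⌊174466·90/10000⌋=1570; principal=101984-1570=100414; balance=174466-100414=74052
26. interest=⌊74052·90/10000⌋=666; principal=min(101984-666,74052)=74052; balance=74052-74052=0

1 20998 80986 2252231
2 20270 81714 2170517
3 19534 82450 2088067
4 18792 83192 2004875
5 18043 83941 1920934
6 17288 84696 1836238
7 16526 85458 1750780
8 15757 86227 1664553
9 14980 87004 1577549
10 14197 87787 1489762
11 13407 88577 1401185
12 12610 89374 1311811
13 11806 90178 1221633
14 10994 90990 1130643
15 10175 91809 1038834
16 9349 92635 946199
17 8515 93469 852730
18 7674 94310 758420
19 6825 95159 663261
20 5969 96015 567246
21 5105 96879 470367
22 4233 97751 372616
23 3353 98631 273985
24 2465 99519 174466
25 1570 100414 74052
26 666 74052 0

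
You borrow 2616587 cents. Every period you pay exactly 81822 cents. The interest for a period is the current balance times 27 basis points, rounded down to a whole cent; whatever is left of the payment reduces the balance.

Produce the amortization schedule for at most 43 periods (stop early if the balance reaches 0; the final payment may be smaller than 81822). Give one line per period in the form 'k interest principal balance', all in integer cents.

1 7064 74758 2541829
2 6862 74960 2466869
3 6660 75162 2391707
4 6457 75365 2316342
5 6254 75568 2240774
6 6050 75772 2165002
7 5845 75977 2089025
8 5640 76182 2012843
9 5434 76388 1936455
10 5228 76594 1859861
11 5021 76801 1783060
12 4814 77008 1706052
13 4606 77216 1628836
14 4397 77425 1551411
15 4188 77634 1473777
16 3979 77843 1395934
17 3769 78053 1317881
18 3558 78264 1239617
19 3346 78476 1161141
20 3135 78687 1082454
21 2922 78900 1003554
22 2709 79113 924441
23 2495 79327 845114
24 2281 79541 765573
25 2067 79755 685818
26 1851 79971 605847
27 1635 80187 525660
28 1419 80403 445257
29 1202 80620 364637
30 984 80838 283799
31 766 81056 202743
32 547 81275 121468
33 327 81495 39973
34 107 39973 0

1. interest=⌊2616587·27/10000⌋=7064; principal=81822-7064=74758; balance=2616587-74758=2541829
2. interest=⌊2541829·27/10000⌋=6862; principal=81822-6862=74960; balance=2541829-74960=2466869
3. interest=⌊2466869·27/10000⌋=6660; principal=81822-6660=75162; balance=2466869-75162=2391707
4. interest=⌊2391707·27/10000⌋=6457; principal=81822-6457=75365; balance=2391707-75365=2316342
5. interest=⌊2316342·27/10000⌋=6254; principal=81822-6254=75568; balance=2316342-75568=2240774
6. interest=⌊2240774·27/10000⌋=6050; principal=81822-6050=75772; balance=2240774-75772=2165002
7. interest=⌊2165002·27/10000⌋=5845; principal=81822-5845=75977; balance=2165002-75977=2089025
8. interest=⌊2089025·27/10000⌋=5640; principal=81822-5640=76182; balance=2089025-76182=2012843
9. interest=⌊2012843·27/10000⌋=5434; principal=81822-5434=76388; balance=2012843-76388=1936455
10. interest=⌊1936455·27/10000⌋=5228; principal=81822-5228=76594; balance=1936455-76594=1859861
11. interest=⌊1859861·27/10000⌋=5021; principal=81822-5021=76801; balance=1859861-76801=1783060
12. interest=⌊1783060·27/10000⌋=4814; principal=81822-4814=77008; balance=1783060-77008=1706052
13. interest=⌊1706052·27/10000⌋=4606; principal=81822-4606=77216; balance=1706052-77216=1628836
14. interest=⌊1628836·27/10000⌋=4397; principal=81822-4397=77425; balance=1628836-77425=1551411
15. interest=⌊1551411·27/10000⌋=4188; principal=81822-4188=77634; balance=1551411-77634=1473777
16. interest=⌊1473777·27/10000⌋=3979; principal=81822-3979=77843; balance=1473777-77843=1395934
17. interest=⌊1395934·27/10000⌋=3769; principal=81822-3769=78053; balance=1395934-78053=1317881
18. interest=⌊1317881·27/10000⌋=3558; principal=81822-3558=78264; balance=1317881-78264=1239617
19. interest=⌊1239617·27/10000⌋=3346; principal=81822-3346=78476; balance=1239617-78476=1161141
20. interest=⌊1161141·27/10000⌋=3135; principal=81822-3135=78687; balance=1161141-78687=1082454
21. interest=⌊1082454·27/10000⌋=2922; principal=81822-2922=78900; balance=1082454-78900=1003554
22. interest=⌊1003554·27/10000⌋=2709; principal=81822-2709=79113; balance=1003554-79113=924441
23. interest=⌊924441·27/10000⌋=2495; principal=81822-2495=79327; balance=924441-79327=845114
24. interest=⌊845114·27/10000⌋=2281; principal=81822-2281=79541; balance=845114-79541=765573
25. interest=⌊765573·27/10000⌋=2067; principal=81822-2067=79755; balance=765573-79755=685818
26. interest=⌊685818·27/10000⌋=1851; principal=81822-1851=79971; balance=685818-79971=605847
27. interest=⌊605847·27/10000⌋=1635; principal=81822-1635=80187; balance=605847-80187=525660
28. interest=⌊525660·27/10000⌋=1419; principal=81822-1419=80403; balance=525660-80403=445257
29. interest=⌊445257·27/10000⌋=1202; principal=81822-1202=80620; balance=445257-80620=364637
30. interest=⌊364637·27/10000⌋=984; principal=81822-984=80838; balance=364637-80838=283799
31. interest=⌊283799·27/10000⌋=766; principal=81822-766=81056; balance=283799-81056=202743
32. interest=⌊202743·27/10000⌋=547; principal=81822-547=81275; balance=202743-81275=121468
33. interest=⌊121468·27/10000⌋=327; principal=81822-327=81495; balance=121468-81495=39973
34. interest=⌊39973·27/10000⌋=107; principal=min(81822-107,39973)=39973; balance=39973-39973=0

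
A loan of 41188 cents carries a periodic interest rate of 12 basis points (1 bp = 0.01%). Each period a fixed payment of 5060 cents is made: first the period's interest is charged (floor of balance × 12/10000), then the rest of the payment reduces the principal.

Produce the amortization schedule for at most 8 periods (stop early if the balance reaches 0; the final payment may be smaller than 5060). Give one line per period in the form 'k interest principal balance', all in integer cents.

1 49 5011 36177
2 43 5017 31160
3 37 5023 26137
4 31 5029 21108
5 25 5035 16073
6 19 5041 11032
7 13 5047 5985
8 7 5053 932

1. interest=⌊41188·12/10000⌋=49; principal=5060-49=5011; balance=41188-5011=36177
2. interest=⌊36177·12/10000⌋=43; principal=5060-43=5017; balance=36177-5017=31160
3. interest=⌊31160·12/10000⌋=37; principal=5060-37=5023; balance=31160-5023=26137
4. interest=⌊26137·12/10000⌋=31; principal=5060-31=5029; balance=26137-5029=21108
5. interest=⌊21108·12/10000⌋=25; principal=5060-25=5035; balance=21108-5035=16073
6. interest=⌊16073·12/10000⌋=19; principal=5060-19=5041; balance=16073-5041=11032
7. interest=⌊11032·12/10000⌋=13; principal=5060-13=5047; balance=11032-5047=5985
8. interest=⌊5985·12/10000⌋=7; principal=5060-7=5053; balance=5985-5053=932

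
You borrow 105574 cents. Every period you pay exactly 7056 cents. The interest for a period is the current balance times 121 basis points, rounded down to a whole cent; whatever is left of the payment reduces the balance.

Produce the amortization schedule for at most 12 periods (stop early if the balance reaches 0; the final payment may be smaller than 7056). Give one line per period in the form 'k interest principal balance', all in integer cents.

1 1277 5779 99795
2 1207 5849 93946
3 1136 5920 88026
4 1065 5991 82035
5 992 6064 75971
6 919 6137 69834
7 844 6212 63622
8 769 6287 57335
9 693 6363 50972
10 616 6440 44532
11 538 6518 38014
12 459 6597 31417

1. interest=⌊105574·121/10000⌋=1277; principal=7056-1277=5779; balance=105574-5779=99795
2. interest=⌊99795·121/10000⌋=1207; principal=7056-1207=5849; balance=99795-5849=93946
3. interest=⌊93946·121/10000⌋=1136; principal=7056-1136=5920; balance=93946-5920=88026
4. interest=⌊88026·121/10000⌋=1065; principal=7056-1065=5991; balance=88026-5991=82035
5. interest=⌊82035·121/10000⌋=992; principal=7056-992=6064; balance=82035-6064=75971
6. interest=⌊75971·121/10000⌋=919; principal=7056-919=6137; balance=75971-6137=69834
7. interest=⌊69834·121/10000⌋=844; principal=7056-844=6212; balance=69834-6212=63622
8. interest=⌊63622·121/10000⌋=769; principal=7056-769=6287; balance=63622-6287=57335
9. interest=⌊57335·121/10000⌋=693; principal=7056-693=6363; balance=57335-6363=50972
10. interest=⌊50972·121/10000⌋=616; principal=7056-616=6440; balance=50972-6440=44532
11. interest=⌊44532·121/10000⌋=538; principal=7056-538=6518; balance=44532-6518=38014
12. interest=⌊38014·121/10000⌋=459; principal=7056-459=6597; balance=38014-6597=31417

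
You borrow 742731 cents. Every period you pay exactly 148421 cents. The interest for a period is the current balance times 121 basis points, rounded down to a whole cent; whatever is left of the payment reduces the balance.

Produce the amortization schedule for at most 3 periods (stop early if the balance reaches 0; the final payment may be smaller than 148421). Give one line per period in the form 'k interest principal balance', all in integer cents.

1 8987 139434 603297
2 7299 141122 462175
3 5592 142829 319346

1. interest=⌊742731·121/10000⌋=8987; principal=148421-8987=139434; balance=742731-139434=603297
2. interest=⌊603297·121/10000⌋=7299; principal=148421-7299=141122; balance=603297-141122=462175
3. interest=⌊462175·121/10000⌋=5592; principal=148421-5592=142829; balance=462175-142829=319346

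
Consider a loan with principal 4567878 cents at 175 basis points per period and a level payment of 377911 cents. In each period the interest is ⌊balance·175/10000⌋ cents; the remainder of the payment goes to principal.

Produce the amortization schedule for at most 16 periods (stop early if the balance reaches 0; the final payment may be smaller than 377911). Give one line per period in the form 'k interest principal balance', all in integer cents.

1. interest=⌊4567878·175/10000⌋=79937; principal=377911-79937=297974; balance=4567878-297974=4269904
2. interest=⌊4269904·175/10000⌋=74723; principal=377911-74723=303188; balance=4269904-303188=3966716
3. interest=⌊3966716·175/10000⌋=69417; principal=377911-69417=308494; balance=3966716-308494=3658222
4. interest=⌊3658222·175/10000⌋=64018; principal=377911-64018=313893; balance=3658222-313893=3344329
5. interest=⌊3344329·175/10000⌋=58525; principal=377911-58525=319386; balance=3344329-319386=3024943
6. interest=⌊3024943·175/10000⌋=52936; principal=377911-52936=324975; balance=3024943-324975=2699968
7. interest=⌊2699968·175/10000⌋=47249; principal=377911-47249=330662; balance=2699968-330662=2369306
8. interest=⌊2369306·175/10000⌋=41462; principal=377911-41462=336449; balance=2369306-336449=2032857
9. interest=⌊2032857·175/10000⌋=35574; principal=377911-35574=342337; balance=2032857-342337=1690520
10. interest=⌊1690520·175/10000⌋=29584; principal=377911-29584=348327; balance=1690520-348327=1342193
11. interest=⌊1342193·175/10000⌋=23488; principal=377911-23488=354423; balance=1342193-354423=987770
12. interest=⌊987770·175/10000⌋=17285; principal=377911-17285=360626; balance=987770-360626=627144
13. interest=⌊627144·175/10000⌋=10975; principal=377911-10975=366936; balance=627144-366936=260208
14. interest=⌊260208·175/10000⌋=4553; principal=min(377911-4553,260208)=260208; balance=260208-260208=0

1 79937 297974 4269904
2 74723 303188 3966716
3 69417 308494 3658222
4 64018 313893 3344329
5 58525 319386 3024943
6 52936 324975 2699968
7 47249 330662 2369306
8 41462 336449 2032857
9 35574 342337 1690520
10 29584 348327 1342193
11 23488 354423 987770
12 17285 360626 627144
13 10975 366936 260208
14 4553 260208 0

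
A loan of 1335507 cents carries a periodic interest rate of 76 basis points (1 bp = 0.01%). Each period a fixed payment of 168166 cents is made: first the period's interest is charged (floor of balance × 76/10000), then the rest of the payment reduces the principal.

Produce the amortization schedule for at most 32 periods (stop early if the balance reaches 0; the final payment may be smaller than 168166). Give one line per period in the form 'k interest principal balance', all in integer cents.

1. interest=⌊1335507·76/10000⌋=10149; principal=168166-10149=158017; balance=1335507-158017=1177490
2. interest=⌊1177490·76/10000⌋=8948; principal=168166-8948=159218; balance=1177490-159218=1018272
3. interest=⌊1018272·76/10000⌋=7738; principal=168166-7738=160428; balance=1018272-160428=857844
4. interest=⌊857844·76/10000⌋=6519; principal=168166-6519=161647; balance=857844-161647=696197
5. interest=⌊696197·76/10000⌋=5291; principal=168166-5291=162875; balance=696197-162875=533322
6. interest=⌊533322·76/10000⌋=4053; principal=168166-4053=164113; balance=533322-164113=369209
7. interest=⌊369209·76/10000⌋=2805; principal=168166-2805=165361; balance=369209-165361=203848
8. interest=⌊203848·76/10000⌋=1549; principal=168166-1549=166617; balance=203848-166617=37231
9. interest=⌊37231·76/10000⌋=282; principal=min(168166-282,37231)=37231; balance=37231-37231=0

1 10149 158017 1177490
2 8948 159218 1018272
3 7738 160428 857844
4 6519 161647 696197
5 5291 162875 533322
6 4053 164113 369209
7 2805 165361 203848
8 1549 166617 37231
9 282 37231 0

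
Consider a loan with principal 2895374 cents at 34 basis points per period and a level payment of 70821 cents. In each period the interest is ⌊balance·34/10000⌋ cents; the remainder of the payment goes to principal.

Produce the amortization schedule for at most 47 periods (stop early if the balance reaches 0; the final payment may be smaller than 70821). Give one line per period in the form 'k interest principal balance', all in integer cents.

1 9844 60977 2834397
2 9636 61185 2773212
3 9428 61393 2711819
4 9220 61601 2650218
5 9010 61811 2588407
6 8800 62021 2526386
7 8589 62232 2464154
8 8378 62443 2401711
9 8165 62656 2339055
10 7952 62869 2276186
11 7739 63082 2213104
12 7524 63297 2149807
13 7309 63512 2086295
14 7093 63728 2022567
15 6876 63945 1958622
16 6659 64162 1894460
17 6441 64380 1830080
18 6222 64599 1765481
19 6002 64819 1700662
20 5782 65039 1635623
21 5561 65260 1570363
22 5339 65482 1504881
23 5116 65705 1439176
24 4893 65928 1373248
25 4669 66152 1307096
26 4444 66377 1240719
27 4218 66603 1174116
28 3991 66830 1107286
29 3764 67057 1040229
30 3536 67285 972944
31 3308 67513 905431
32 3078 67743 837688
33 2848 67973 769715
34 2617 68204 701511
35 2385 68436 633075
36 2152 68669 564406
37 1918 68903 495503
38 1684 69137 426366
39 1449 69372 356994
40 1213 69608 287386
41 977 69844 217542
42 739 70082 147460
43 501 70320 77140
44 262 70559 6581
45 22 6581 0

1. interest=⌊2895374·34/10000⌋=9844; principal=70821-9844=60977; balance=2895374-60977=2834397
2. interest=⌊2834397·34/10000⌋=9636; principal=70821-9636=61185; balance=2834397-61185=2773212
3. interest=⌊2773212·34/10000⌋=9428; principal=70821-9428=61393; balance=2773212-61393=2711819
4. interest=⌊2711819·34/10000⌋=9220; principal=70821-9220=61601; balance=2711819-61601=2650218
5. interest=⌊2650218·34/10000⌋=9010; principal=70821-9010=61811; balance=2650218-61811=2588407
6. interest=⌊2588407·34/10000⌋=8800; principal=70821-8800=62021; balance=2588407-62021=2526386
7. interest=⌊2526386·34/10000⌋=8589; principal=70821-8589=62232; balance=2526386-62232=2464154
8. interest=⌊2464154·34/10000⌋=8378; principal=70821-8378=62443; balance=2464154-62443=2401711
9. interest=⌊2401711·34/10000⌋=8165; principal=70821-8165=62656; balance=2401711-62656=2339055
10. interest=⌊2339055·34/10000⌋=7952; principal=70821-7952=62869; balance=2339055-62869=2276186
11. interest=⌊2276186·34/10000⌋=7739; principal=70821-7739=63082; balance=2276186-63082=2213104
12. interest=⌊2213104·34/10000⌋=7524; principal=70821-7524=63297; balance=2213104-63297=2149807
13. interest=⌊2149807·34/10000⌋=7309; principal=70821-7309=63512; balance=2149807-63512=2086295
14. interest=⌊2086295·34/10000⌋=7093; principal=70821-7093=63728; balance=2086295-63728=2022567
15. interest=⌊2022567·34/10000⌋=6876; principal=70821-6876=63945; balance=2022567-63945=1958622
16. interest=⌊1958622·34/10000⌋=6659; principal=70821-6659=64162; balance=1958622-64162=1894460
17. interest=⌊1894460·34/10000⌋=6441; principal=70821-6441=64380; balance=1894460-64380=1830080
18. interest=⌊1830080·34/10000⌋=6222; principal=70821-6222=64599; balance=1830080-64599=1765481
19. interest=⌊1765481·34/10000⌋=6002; principal=70821-6002=64819; balance=1765481-64819=1700662
20. interest=⌊1700662·34/10000⌋=5782; principal=70821-5782=65039; balance=1700662-65039=1635623
21. interest=⌊1635623·34/10000⌋=5561; principal=70821-5561=65260; balance=1635623-65260=1570363
22. interest=⌊1570363·34/10000⌋=5339; principal=70821-5339=65482; balance=1570363-65482=1504881
23. interest=⌊1504881·34/10000⌋=5116; principal=70821-5116=65705; balance=1504881-65705=1439176
24. interest=⌊1439176·34/10000⌋=4893; principal=70821-4893=65928; balance=1439176-65928=1373248
25. interest=⌊1373248·34/10000⌋=4669; principal=70821-4669=66152; balance=1373248-66152=1307096
26. interest=⌊1307096·34/10000⌋=4444; principal=70821-4444=66377; balance=1307096-66377=1240719
27. interest=⌊1240719·34/10000⌋=4218; principal=70821-4218=66603; balance=1240719-66603=1174116
28. interest=⌊1174116·34/10000⌋=3991; principal=70821-3991=66830; balance=1174116-66830=1107286
29. interest=⌊1107286·34/10000⌋=3764; principal=70821-3764=67057; balance=1107286-67057=1040229
30. interest=⌊1040229·34/10000⌋=3536; principal=70821-3536=67285; balance=1040229-67285=972944
31. interest=⌊972944·34/10000⌋=3308; principal=70821-3308=67513; balance=972944-67513=905431
32. interest=⌊905431·34/10000⌋=3078; principal=70821-3078=67743; balance=905431-67743=837688
33. interest=⌊837688·34/10000⌋=2848; principal=70821-2848=67973; balance=837688-67973=769715
34. interest=⌊769715·34/10000⌋=2617; principal=70821-2617=68204; balance=769715-68204=701511
35. interest=⌊701511·34/10000⌋=2385; principal=70821-2385=68436; balance=701511-68436=633075
36. interest=⌊633075·34/10000⌋=2152; principal=70821-2152=68669; balance=633075-68669=564406
37. interest=⌊564406·34/10000⌋=1918; principal=70821-1918=68903; balance=564406-68903=495503
38. interest=⌊495503·34/10000⌋=1684; principal=70821-1684=69137; balance=495503-69137=426366
39. interest=⌊426366·34/10000⌋=1449; principal=70821-1449=69372; balance=426366-69372=356994
40. interest=⌊356994·34/10000⌋=1213; principal=70821-1213=69608; balance=356994-69608=287386
41. interest=⌊287386·34/10000⌋=977; principal=70821-977=69844; balance=287386-69844=217542
42. interest=⌊217542·34/10000⌋=739; principal=70821-739=70082; balance=217542-70082=147460
43. interest=⌊147460·34/10000⌋=501; principal=70821-501=70320; balance=147460-70320=77140
44. interest=⌊77140·34/10000⌋=262; principal=70821-262=70559; balance=77140-70559=6581
45. interest=⌊6581·34/10000⌋=22; principal=min(70821-22,6581)=6581; balance=6581-6581=0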